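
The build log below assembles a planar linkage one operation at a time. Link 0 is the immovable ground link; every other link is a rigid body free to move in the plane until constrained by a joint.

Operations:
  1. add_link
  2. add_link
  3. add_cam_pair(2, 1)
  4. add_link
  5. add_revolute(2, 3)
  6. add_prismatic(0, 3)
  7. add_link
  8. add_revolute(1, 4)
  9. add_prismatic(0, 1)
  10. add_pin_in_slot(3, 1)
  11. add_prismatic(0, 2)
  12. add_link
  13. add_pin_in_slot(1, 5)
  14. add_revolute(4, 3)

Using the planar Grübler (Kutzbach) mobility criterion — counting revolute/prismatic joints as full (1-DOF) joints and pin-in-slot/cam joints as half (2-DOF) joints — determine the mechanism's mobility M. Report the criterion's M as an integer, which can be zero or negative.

ground; <1,0,0>
#1 <2,0,0>
#2 <3,0,0>
C:2↔1 J2 <3,0,1>
#3 <4,0,1>
R:2↔3 J1 <4,1,1>
P:0↔3 J1 <4,2,1>
#4 <5,2,1>
R:1↔4 J1 <5,3,1>
P:0↔1 J1 <5,4,1>
PS:3↔1 J2 <5,4,2>
P:0↔2 J1 <5,5,2>
#5 <6,5,2>
PS:1↔5 J2 <6,5,3>
R:4↔3 J1 <6,6,3>
3×5 − 2×6 − 1×3 = 0

M = 0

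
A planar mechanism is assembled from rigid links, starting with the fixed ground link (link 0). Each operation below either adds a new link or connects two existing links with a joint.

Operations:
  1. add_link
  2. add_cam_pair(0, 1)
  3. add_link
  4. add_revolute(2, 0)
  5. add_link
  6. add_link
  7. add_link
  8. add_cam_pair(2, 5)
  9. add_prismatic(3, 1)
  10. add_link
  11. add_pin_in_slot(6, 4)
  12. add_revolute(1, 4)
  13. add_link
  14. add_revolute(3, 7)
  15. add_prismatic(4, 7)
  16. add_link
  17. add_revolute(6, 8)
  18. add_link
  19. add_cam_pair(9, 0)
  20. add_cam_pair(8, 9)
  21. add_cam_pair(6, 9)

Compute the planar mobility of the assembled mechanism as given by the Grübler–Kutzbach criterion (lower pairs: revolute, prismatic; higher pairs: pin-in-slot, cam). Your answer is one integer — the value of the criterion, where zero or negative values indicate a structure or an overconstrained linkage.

M = 9

link 0 = ground. State L|J1|J2 = 1|0|0
+link1  2|0|0
C(0,1) f=2→J2  2|0|1
+link2  3|0|1
R(2,0) f=1→J1  3|1|1
+link3  4|1|1
+link4  5|1|1
+link5  6|1|1
C(2,5) f=2→J2  6|1|2
P(3,1) f=1→J1  6|2|2
+link6  7|2|2
PS(6,4) f=2→J2  7|2|3
R(1,4) f=1→J1  7|3|3
+link7  8|3|3
R(3,7) f=1→J1  8|4|3
P(4,7) f=1→J1  8|5|3
+link8  9|5|3
R(6,8) f=1→J1  9|6|3
+link9  10|6|3
C(9,0) f=2→J2  10|6|4
C(8,9) f=2→J2  10|6|5
C(6,9) f=2→J2  10|6|6
M = 3(10−1)−2·6−6 = 27−12−6 = 9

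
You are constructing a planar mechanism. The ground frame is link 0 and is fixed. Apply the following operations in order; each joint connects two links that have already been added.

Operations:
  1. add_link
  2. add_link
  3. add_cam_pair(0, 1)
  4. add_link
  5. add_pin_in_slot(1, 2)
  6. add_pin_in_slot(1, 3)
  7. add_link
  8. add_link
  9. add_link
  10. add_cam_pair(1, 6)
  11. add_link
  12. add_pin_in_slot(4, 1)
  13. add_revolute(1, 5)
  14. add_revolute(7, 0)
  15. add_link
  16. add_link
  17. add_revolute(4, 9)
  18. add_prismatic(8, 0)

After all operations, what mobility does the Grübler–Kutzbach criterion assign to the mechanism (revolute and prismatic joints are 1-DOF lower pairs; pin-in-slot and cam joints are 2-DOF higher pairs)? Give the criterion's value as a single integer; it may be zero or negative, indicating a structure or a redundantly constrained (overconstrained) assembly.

(L,J1,J2)=(1,0,0); link0 fixed
link1: (2,0,0)
link2: (3,0,0)
C 0-1 [J2]: (3,0,1)
link3: (4,0,1)
PS 1-2 [J2]: (4,0,2)
PS 1-3 [J2]: (4,0,3)
link4: (5,0,3)
link5: (6,0,3)
link6: (7,0,3)
C 1-6 [J2]: (7,0,4)
link7: (8,0,4)
PS 4-1 [J2]: (8,0,5)
R 1-5 [J1]: (8,1,5)
R 7-0 [J1]: (8,2,5)
link8: (9,2,5)
link9: (10,2,5)
R 4-9 [J1]: (10,3,5)
P 8-0 [J1]: (10,4,5)
Grübler: 3·9 − 2·4 − 5 = 14

M = 14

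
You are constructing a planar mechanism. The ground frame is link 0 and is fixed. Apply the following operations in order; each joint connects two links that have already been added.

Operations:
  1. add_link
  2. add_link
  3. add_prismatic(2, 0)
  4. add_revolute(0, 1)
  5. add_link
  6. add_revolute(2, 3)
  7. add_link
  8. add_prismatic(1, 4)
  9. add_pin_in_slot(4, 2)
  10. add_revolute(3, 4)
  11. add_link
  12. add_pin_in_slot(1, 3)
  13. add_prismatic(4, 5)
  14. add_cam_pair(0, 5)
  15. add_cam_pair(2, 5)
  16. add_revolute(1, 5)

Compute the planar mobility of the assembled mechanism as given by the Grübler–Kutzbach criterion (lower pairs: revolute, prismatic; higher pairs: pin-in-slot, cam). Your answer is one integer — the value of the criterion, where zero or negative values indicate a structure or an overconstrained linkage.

L=1 J1=0 J2=0
add link → L=2 J1=0 J2=0
add link → L=3 J1=0 J2=0
P@2,0 dof=1 J1 → L=3 J1=1 J2=0
R@0,1 dof=1 J1 → L=3 J1=2 J2=0
add link → L=4 J1=2 J2=0
R@2,3 dof=1 J1 → L=4 J1=3 J2=0
add link → L=5 J1=3 J2=0
P@1,4 dof=1 J1 → L=5 J1=4 J2=0
PS@4,2 dof=2 J2 → L=5 J1=4 J2=1
R@3,4 dof=1 J1 → L=5 J1=5 J2=1
add link → L=6 J1=5 J2=1
PS@1,3 dof=2 J2 → L=6 J1=5 J2=2
P@4,5 dof=1 J1 → L=6 J1=6 J2=2
C@0,5 dof=2 J2 → L=6 J1=6 J2=3
C@2,5 dof=2 J2 → L=6 J1=6 J2=4
R@1,5 dof=1 J1 → L=6 J1=7 J2=4
M=3(L−1)−2J1−J2=3·5−2·7−4=-3

M = -3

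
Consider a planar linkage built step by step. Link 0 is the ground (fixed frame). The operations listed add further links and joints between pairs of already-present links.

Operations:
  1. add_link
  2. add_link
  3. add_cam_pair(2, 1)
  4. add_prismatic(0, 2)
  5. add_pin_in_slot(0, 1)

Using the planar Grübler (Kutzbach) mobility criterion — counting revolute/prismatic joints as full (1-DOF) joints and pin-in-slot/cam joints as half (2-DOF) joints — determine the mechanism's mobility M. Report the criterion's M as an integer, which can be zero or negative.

M = 2

[1;0;0] (link 0 is ground)
L+ [2;0;0]
L+ [3;0;0]
C(2,1)∈J2 [3;0;1]
P(0,2)∈J1 [3;1;1]
PS(0,1)∈J2 [3;1;2]
mobility = 6 − 2 − 2 = 2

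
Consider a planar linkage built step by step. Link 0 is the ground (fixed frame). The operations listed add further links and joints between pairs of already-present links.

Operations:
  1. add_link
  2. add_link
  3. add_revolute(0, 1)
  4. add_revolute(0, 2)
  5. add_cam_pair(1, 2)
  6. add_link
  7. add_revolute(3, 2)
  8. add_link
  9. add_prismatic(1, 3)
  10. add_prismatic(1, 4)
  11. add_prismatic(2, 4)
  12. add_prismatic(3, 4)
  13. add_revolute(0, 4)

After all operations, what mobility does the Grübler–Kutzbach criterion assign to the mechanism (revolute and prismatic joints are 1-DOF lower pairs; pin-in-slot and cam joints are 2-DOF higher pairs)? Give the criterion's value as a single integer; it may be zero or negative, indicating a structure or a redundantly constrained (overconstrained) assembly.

M = -5

ground; <1,0,0>
#1 <2,0,0>
#2 <3,0,0>
R:0↔1 J1 <3,1,0>
R:0↔2 J1 <3,2,0>
C:1↔2 J2 <3,2,1>
#3 <4,2,1>
R:3↔2 J1 <4,3,1>
#4 <5,3,1>
P:1↔3 J1 <5,4,1>
P:1↔4 J1 <5,5,1>
P:2↔4 J1 <5,6,1>
P:3↔4 J1 <5,7,1>
R:0↔4 J1 <5,8,1>
3×4 − 2×8 − 1×1 = -5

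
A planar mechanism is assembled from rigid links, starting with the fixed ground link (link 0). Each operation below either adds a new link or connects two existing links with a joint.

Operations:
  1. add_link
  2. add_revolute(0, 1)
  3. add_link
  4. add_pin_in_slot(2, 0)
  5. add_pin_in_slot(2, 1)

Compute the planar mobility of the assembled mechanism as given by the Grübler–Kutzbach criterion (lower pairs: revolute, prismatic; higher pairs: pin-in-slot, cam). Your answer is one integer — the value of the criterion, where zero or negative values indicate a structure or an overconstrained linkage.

L=1 J1=0 J2=0
add link → L=2 J1=0 J2=0
R@0,1 dof=1 J1 → L=2 J1=1 J2=0
add link → L=3 J1=1 J2=0
PS@2,0 dof=2 J2 → L=3 J1=1 J2=1
PS@2,1 dof=2 J2 → L=3 J1=1 J2=2
M=3(L−1)−2J1−J2=3·2−2·1−2=2

M = 2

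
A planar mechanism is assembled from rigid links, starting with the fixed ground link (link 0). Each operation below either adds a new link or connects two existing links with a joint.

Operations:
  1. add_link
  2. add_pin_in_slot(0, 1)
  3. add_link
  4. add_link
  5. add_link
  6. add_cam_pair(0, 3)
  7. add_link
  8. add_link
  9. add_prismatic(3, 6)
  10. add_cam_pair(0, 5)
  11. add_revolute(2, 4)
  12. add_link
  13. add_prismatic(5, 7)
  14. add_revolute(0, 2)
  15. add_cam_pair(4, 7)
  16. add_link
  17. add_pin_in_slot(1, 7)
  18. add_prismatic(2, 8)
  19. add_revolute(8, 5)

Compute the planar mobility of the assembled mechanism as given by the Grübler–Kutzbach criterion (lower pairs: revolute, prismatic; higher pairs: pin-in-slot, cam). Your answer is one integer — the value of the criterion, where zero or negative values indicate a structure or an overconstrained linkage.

[1;0;0] (link 0 is ground)
L+ [2;0;0]
PS(0,1)∈J2 [2;0;1]
L+ [3;0;1]
L+ [4;0;1]
L+ [5;0;1]
C(0,3)∈J2 [5;0;2]
L+ [6;0;2]
L+ [7;0;2]
P(3,6)∈J1 [7;1;2]
C(0,5)∈J2 [7;1;3]
R(2,4)∈J1 [7;2;3]
L+ [8;2;3]
P(5,7)∈J1 [8;3;3]
R(0,2)∈J1 [8;4;3]
C(4,7)∈J2 [8;4;4]
L+ [9;4;4]
PS(1,7)∈J2 [9;4;5]
P(2,8)∈J1 [9;5;5]
R(8,5)∈J1 [9;6;5]
mobility = 24 − 12 − 5 = 7

M = 7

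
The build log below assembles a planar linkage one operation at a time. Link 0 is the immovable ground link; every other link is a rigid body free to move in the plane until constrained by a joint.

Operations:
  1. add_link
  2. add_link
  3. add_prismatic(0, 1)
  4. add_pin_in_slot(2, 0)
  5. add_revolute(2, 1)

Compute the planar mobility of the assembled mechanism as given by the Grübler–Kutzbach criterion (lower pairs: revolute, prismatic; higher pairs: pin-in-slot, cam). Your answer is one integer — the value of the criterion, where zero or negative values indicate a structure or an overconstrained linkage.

M = 1

ground; <1,0,0>
#1 <2,0,0>
#2 <3,0,0>
P:0↔1 J1 <3,1,0>
PS:2↔0 J2 <3,1,1>
R:2↔1 J1 <3,2,1>
3×2 − 2×2 − 1×1 = 1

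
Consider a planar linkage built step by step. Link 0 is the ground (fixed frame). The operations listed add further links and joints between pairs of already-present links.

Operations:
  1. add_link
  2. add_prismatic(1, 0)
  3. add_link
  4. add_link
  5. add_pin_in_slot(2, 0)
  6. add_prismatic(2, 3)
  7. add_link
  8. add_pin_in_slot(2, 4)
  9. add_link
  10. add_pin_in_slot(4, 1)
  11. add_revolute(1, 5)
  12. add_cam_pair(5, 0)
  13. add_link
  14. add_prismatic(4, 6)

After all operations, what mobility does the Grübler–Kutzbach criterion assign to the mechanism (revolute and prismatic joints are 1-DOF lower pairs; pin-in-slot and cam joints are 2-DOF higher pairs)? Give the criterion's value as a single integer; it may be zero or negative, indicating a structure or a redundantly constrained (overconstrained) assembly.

L=1 J1=0 J2=0
add link → L=2 J1=0 J2=0
P@1,0 dof=1 J1 → L=2 J1=1 J2=0
add link → L=3 J1=1 J2=0
add link → L=4 J1=1 J2=0
PS@2,0 dof=2 J2 → L=4 J1=1 J2=1
P@2,3 dof=1 J1 → L=4 J1=2 J2=1
add link → L=5 J1=2 J2=1
PS@2,4 dof=2 J2 → L=5 J1=2 J2=2
add link → L=6 J1=2 J2=2
PS@4,1 dof=2 J2 → L=6 J1=2 J2=3
R@1,5 dof=1 J1 → L=6 J1=3 J2=3
C@5,0 dof=2 J2 → L=6 J1=3 J2=4
add link → L=7 J1=3 J2=4
P@4,6 dof=1 J1 → L=7 J1=4 J2=4
M=3(L−1)−2J1−J2=3·6−2·4−4=6

M = 6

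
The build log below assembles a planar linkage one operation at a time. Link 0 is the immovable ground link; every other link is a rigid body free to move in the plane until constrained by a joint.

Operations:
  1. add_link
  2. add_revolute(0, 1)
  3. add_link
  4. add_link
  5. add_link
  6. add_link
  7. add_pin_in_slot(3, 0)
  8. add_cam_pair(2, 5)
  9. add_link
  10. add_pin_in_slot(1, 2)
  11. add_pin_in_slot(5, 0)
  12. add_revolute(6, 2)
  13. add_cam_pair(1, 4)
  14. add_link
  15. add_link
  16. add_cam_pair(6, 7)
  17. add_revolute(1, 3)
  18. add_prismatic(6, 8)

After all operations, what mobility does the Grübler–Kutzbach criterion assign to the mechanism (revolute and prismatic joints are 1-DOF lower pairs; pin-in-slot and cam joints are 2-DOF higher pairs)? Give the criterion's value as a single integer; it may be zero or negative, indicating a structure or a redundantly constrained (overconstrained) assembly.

link 0 = ground. State L|J1|J2 = 1|0|0
+link1  2|0|0
R(0,1) f=1→J1  2|1|0
+link2  3|1|0
+link3  4|1|0
+link4  5|1|0
+link5  6|1|0
PS(3,0) f=2→J2  6|1|1
C(2,5) f=2→J2  6|1|2
+link6  7|1|2
PS(1,2) f=2→J2  7|1|3
PS(5,0) f=2→J2  7|1|4
R(6,2) f=1→J1  7|2|4
C(1,4) f=2→J2  7|2|5
+link7  8|2|5
+link8  9|2|5
C(6,7) f=2→J2  9|2|6
R(1,3) f=1→J1  9|3|6
P(6,8) f=1→J1  9|4|6
M = 3(9−1)−2·4−6 = 24−8−6 = 10

M = 10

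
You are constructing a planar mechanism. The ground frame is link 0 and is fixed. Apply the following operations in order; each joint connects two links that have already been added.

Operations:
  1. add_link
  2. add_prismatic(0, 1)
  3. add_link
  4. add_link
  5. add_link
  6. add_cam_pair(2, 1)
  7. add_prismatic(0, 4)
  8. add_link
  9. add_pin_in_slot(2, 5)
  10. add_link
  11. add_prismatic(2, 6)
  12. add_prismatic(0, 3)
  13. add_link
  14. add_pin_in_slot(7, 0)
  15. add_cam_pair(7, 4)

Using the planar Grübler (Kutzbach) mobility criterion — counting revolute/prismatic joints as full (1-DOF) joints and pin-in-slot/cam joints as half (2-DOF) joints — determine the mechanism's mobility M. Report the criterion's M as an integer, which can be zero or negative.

M = 9

L=1 J1=0 J2=0
add link → L=2 J1=0 J2=0
P@0,1 dof=1 J1 → L=2 J1=1 J2=0
add link → L=3 J1=1 J2=0
add link → L=4 J1=1 J2=0
add link → L=5 J1=1 J2=0
C@2,1 dof=2 J2 → L=5 J1=1 J2=1
P@0,4 dof=1 J1 → L=5 J1=2 J2=1
add link → L=6 J1=2 J2=1
PS@2,5 dof=2 J2 → L=6 J1=2 J2=2
add link → L=7 J1=2 J2=2
P@2,6 dof=1 J1 → L=7 J1=3 J2=2
P@0,3 dof=1 J1 → L=7 J1=4 J2=2
add link → L=8 J1=4 J2=2
PS@7,0 dof=2 J2 → L=8 J1=4 J2=3
C@7,4 dof=2 J2 → L=8 J1=4 J2=4
M=3(L−1)−2J1−J2=3·7−2·4−4=9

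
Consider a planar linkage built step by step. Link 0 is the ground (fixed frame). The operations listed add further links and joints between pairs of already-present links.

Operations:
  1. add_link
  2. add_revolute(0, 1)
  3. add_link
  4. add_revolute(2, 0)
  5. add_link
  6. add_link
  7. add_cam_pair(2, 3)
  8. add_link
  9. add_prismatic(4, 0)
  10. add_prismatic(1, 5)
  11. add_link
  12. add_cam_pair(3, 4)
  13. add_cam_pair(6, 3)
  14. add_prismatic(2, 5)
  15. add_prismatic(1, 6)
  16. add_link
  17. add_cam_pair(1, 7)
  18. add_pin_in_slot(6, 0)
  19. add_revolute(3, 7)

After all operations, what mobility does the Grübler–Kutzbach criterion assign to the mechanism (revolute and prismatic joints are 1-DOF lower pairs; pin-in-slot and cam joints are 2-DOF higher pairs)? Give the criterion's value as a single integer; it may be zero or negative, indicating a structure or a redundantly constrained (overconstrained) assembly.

M = 2

(L,J1,J2)=(1,0,0); link0 fixed
link1: (2,0,0)
R 0-1 [J1]: (2,1,0)
link2: (3,1,0)
R 2-0 [J1]: (3,2,0)
link3: (4,2,0)
link4: (5,2,0)
C 2-3 [J2]: (5,2,1)
link5: (6,2,1)
P 4-0 [J1]: (6,3,1)
P 1-5 [J1]: (6,4,1)
link6: (7,4,1)
C 3-4 [J2]: (7,4,2)
C 6-3 [J2]: (7,4,3)
P 2-5 [J1]: (7,5,3)
P 1-6 [J1]: (7,6,3)
link7: (8,6,3)
C 1-7 [J2]: (8,6,4)
PS 6-0 [J2]: (8,6,5)
R 3-7 [J1]: (8,7,5)
Grübler: 3·7 − 2·7 − 5 = 2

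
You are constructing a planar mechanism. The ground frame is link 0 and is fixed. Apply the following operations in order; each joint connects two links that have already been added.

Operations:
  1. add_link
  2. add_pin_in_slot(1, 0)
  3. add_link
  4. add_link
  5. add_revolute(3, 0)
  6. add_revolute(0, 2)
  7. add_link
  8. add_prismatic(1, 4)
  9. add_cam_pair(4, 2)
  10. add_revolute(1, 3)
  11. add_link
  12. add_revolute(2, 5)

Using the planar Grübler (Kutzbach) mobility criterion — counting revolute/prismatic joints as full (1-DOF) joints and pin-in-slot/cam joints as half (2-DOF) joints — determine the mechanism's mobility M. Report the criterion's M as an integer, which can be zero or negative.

M = 3

[1;0;0] (link 0 is ground)
L+ [2;0;0]
PS(1,0)∈J2 [2;0;1]
L+ [3;0;1]
L+ [4;0;1]
R(3,0)∈J1 [4;1;1]
R(0,2)∈J1 [4;2;1]
L+ [5;2;1]
P(1,4)∈J1 [5;3;1]
C(4,2)∈J2 [5;3;2]
R(1,3)∈J1 [5;4;2]
L+ [6;4;2]
R(2,5)∈J1 [6;5;2]
mobility = 15 − 10 − 2 = 3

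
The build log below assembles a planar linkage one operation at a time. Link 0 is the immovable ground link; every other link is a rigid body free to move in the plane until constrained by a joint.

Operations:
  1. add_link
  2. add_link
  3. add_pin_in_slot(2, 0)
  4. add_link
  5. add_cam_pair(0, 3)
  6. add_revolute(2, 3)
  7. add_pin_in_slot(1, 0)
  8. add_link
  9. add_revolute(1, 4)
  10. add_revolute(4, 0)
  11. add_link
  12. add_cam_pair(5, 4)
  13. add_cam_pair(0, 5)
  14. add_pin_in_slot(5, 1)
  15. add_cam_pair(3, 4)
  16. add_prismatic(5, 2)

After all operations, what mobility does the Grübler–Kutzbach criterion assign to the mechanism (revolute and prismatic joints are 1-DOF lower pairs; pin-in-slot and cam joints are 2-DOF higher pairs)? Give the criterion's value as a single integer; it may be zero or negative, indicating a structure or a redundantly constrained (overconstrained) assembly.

ground; <1,0,0>
#1 <2,0,0>
#2 <3,0,0>
PS:2↔0 J2 <3,0,1>
#3 <4,0,1>
C:0↔3 J2 <4,0,2>
R:2↔3 J1 <4,1,2>
PS:1↔0 J2 <4,1,3>
#4 <5,1,3>
R:1↔4 J1 <5,2,3>
R:4↔0 J1 <5,3,3>
#5 <6,3,3>
C:5↔4 J2 <6,3,4>
C:0↔5 J2 <6,3,5>
PS:5↔1 J2 <6,3,6>
C:3↔4 J2 <6,3,7>
P:5↔2 J1 <6,4,7>
3×5 − 2×4 − 1×7 = 0

M = 0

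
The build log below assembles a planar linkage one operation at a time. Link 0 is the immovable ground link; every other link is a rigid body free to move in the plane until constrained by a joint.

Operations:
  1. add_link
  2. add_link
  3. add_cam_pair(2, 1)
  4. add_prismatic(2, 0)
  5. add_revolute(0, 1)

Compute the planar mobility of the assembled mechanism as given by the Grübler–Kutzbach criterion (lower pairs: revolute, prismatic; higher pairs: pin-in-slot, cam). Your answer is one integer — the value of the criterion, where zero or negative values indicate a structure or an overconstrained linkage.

M = 1

ground; <1,0,0>
#1 <2,0,0>
#2 <3,0,0>
C:2↔1 J2 <3,0,1>
P:2↔0 J1 <3,1,1>
R:0↔1 J1 <3,2,1>
3×2 − 2×2 − 1×1 = 1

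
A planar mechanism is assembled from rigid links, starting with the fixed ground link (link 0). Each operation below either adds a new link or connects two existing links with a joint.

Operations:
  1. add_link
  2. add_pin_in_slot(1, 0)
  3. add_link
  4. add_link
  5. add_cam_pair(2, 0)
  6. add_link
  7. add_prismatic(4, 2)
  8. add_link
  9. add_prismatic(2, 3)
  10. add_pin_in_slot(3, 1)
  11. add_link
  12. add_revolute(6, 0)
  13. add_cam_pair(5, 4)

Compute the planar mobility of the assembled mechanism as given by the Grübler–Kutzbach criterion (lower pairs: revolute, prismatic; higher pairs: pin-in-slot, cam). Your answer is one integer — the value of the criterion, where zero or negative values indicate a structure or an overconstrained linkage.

ground; <1,0,0>
#1 <2,0,0>
PS:1↔0 J2 <2,0,1>
#2 <3,0,1>
#3 <4,0,1>
C:2↔0 J2 <4,0,2>
#4 <5,0,2>
P:4↔2 J1 <5,1,2>
#5 <6,1,2>
P:2↔3 J1 <6,2,2>
PS:3↔1 J2 <6,2,3>
#6 <7,2,3>
R:6↔0 J1 <7,3,3>
C:5↔4 J2 <7,3,4>
3×6 − 2×3 − 1×4 = 8

M = 8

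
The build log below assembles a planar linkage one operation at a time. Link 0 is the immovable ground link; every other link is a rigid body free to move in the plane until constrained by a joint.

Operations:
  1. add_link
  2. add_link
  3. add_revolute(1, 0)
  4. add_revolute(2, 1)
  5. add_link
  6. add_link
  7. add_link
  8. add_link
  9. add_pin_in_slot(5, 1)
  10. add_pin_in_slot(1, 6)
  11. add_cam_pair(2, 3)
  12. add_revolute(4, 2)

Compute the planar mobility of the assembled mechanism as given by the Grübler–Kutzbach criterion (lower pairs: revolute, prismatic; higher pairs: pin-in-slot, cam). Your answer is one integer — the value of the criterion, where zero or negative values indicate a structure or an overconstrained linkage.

M = 9

[1;0;0] (link 0 is ground)
L+ [2;0;0]
L+ [3;0;0]
R(1,0)∈J1 [3;1;0]
R(2,1)∈J1 [3;2;0]
L+ [4;2;0]
L+ [5;2;0]
L+ [6;2;0]
L+ [7;2;0]
PS(5,1)∈J2 [7;2;1]
PS(1,6)∈J2 [7;2;2]
C(2,3)∈J2 [7;2;3]
R(4,2)∈J1 [7;3;3]
mobility = 18 − 6 − 3 = 9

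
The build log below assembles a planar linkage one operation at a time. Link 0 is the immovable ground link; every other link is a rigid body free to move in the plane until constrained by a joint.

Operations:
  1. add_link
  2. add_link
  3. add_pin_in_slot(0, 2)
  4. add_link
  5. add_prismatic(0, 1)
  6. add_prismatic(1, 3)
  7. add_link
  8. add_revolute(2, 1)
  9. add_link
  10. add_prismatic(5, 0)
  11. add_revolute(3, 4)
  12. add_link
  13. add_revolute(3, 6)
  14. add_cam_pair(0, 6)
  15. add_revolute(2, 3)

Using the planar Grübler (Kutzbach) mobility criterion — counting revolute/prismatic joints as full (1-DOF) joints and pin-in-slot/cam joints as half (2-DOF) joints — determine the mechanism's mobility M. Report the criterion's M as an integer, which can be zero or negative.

M = 2

link 0 = ground. State L|J1|J2 = 1|0|0
+link1  2|0|0
+link2  3|0|0
PS(0,2) f=2→J2  3|0|1
+link3  4|0|1
P(0,1) f=1→J1  4|1|1
P(1,3) f=1→J1  4|2|1
+link4  5|2|1
R(2,1) f=1→J1  5|3|1
+link5  6|3|1
P(5,0) f=1→J1  6|4|1
R(3,4) f=1→J1  6|5|1
+link6  7|5|1
R(3,6) f=1→J1  7|6|1
C(0,6) f=2→J2  7|6|2
R(2,3) f=1→J1  7|7|2
M = 3(7−1)−2·7−2 = 18−14−2 = 2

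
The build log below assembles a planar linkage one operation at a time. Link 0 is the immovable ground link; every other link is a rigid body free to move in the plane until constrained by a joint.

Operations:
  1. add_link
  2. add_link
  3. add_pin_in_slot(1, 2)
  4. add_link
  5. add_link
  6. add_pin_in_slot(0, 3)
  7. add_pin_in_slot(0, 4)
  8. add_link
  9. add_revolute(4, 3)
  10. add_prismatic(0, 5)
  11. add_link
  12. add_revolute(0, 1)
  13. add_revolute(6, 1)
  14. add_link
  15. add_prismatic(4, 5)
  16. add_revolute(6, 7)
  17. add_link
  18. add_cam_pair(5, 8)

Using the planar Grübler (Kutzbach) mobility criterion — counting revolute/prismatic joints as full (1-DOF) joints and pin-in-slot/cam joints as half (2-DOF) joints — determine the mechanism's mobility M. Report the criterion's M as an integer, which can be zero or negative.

ground; <1,0,0>
#1 <2,0,0>
#2 <3,0,0>
PS:1↔2 J2 <3,0,1>
#3 <4,0,1>
#4 <5,0,1>
PS:0↔3 J2 <5,0,2>
PS:0↔4 J2 <5,0,3>
#5 <6,0,3>
R:4↔3 J1 <6,1,3>
P:0↔5 J1 <6,2,3>
#6 <7,2,3>
R:0↔1 J1 <7,3,3>
R:6↔1 J1 <7,4,3>
#7 <8,4,3>
P:4↔5 J1 <8,5,3>
R:6↔7 J1 <8,6,3>
#8 <9,6,3>
C:5↔8 J2 <9,6,4>
3×8 − 2×6 − 1×4 = 8

M = 8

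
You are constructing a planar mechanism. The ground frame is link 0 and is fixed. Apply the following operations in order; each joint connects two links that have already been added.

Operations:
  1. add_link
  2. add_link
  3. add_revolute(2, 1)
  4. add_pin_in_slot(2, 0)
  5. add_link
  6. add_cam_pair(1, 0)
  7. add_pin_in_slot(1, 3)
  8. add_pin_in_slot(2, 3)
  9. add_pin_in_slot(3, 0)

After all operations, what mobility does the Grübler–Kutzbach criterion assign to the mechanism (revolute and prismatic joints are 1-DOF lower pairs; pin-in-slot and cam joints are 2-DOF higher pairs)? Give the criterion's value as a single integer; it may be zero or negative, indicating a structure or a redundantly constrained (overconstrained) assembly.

(L,J1,J2)=(1,0,0); link0 fixed
link1: (2,0,0)
link2: (3,0,0)
R 2-1 [J1]: (3,1,0)
PS 2-0 [J2]: (3,1,1)
link3: (4,1,1)
C 1-0 [J2]: (4,1,2)
PS 1-3 [J2]: (4,1,3)
PS 2-3 [J2]: (4,1,4)
PS 3-0 [J2]: (4,1,5)
Grübler: 3·3 − 2·1 − 5 = 2

M = 2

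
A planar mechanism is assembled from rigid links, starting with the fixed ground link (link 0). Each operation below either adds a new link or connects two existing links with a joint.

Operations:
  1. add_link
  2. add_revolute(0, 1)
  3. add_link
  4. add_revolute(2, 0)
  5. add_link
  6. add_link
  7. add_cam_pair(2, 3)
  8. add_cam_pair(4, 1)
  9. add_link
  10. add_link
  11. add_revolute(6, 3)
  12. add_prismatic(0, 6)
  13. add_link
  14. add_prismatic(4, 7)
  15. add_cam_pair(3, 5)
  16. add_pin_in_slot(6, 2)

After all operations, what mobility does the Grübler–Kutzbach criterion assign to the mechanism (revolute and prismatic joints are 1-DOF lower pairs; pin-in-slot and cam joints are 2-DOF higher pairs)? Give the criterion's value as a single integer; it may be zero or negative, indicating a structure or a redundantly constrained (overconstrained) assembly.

L=1 J1=0 J2=0
add link → L=2 J1=0 J2=0
R@0,1 dof=1 J1 → L=2 J1=1 J2=0
add link → L=3 J1=1 J2=0
R@2,0 dof=1 J1 → L=3 J1=2 J2=0
add link → L=4 J1=2 J2=0
add link → L=5 J1=2 J2=0
C@2,3 dof=2 J2 → L=5 J1=2 J2=1
C@4,1 dof=2 J2 → L=5 J1=2 J2=2
add link → L=6 J1=2 J2=2
add link → L=7 J1=2 J2=2
R@6,3 dof=1 J1 → L=7 J1=3 J2=2
P@0,6 dof=1 J1 → L=7 J1=4 J2=2
add link → L=8 J1=4 J2=2
P@4,7 dof=1 J1 → L=8 J1=5 J2=2
C@3,5 dof=2 J2 → L=8 J1=5 J2=3
PS@6,2 dof=2 J2 → L=8 J1=5 J2=4
M=3(L−1)−2J1−J2=3·7−2·5−4=7

M = 7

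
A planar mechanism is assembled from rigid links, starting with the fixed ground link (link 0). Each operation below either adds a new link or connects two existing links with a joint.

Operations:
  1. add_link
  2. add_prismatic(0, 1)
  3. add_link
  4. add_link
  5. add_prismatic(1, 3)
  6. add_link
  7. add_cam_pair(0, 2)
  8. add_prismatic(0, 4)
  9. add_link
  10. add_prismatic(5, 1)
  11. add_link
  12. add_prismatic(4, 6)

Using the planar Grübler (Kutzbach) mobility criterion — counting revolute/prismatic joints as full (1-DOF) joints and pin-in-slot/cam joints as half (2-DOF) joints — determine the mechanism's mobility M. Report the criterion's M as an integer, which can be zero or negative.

M = 7

(L,J1,J2)=(1,0,0); link0 fixed
link1: (2,0,0)
P 0-1 [J1]: (2,1,0)
link2: (3,1,0)
link3: (4,1,0)
P 1-3 [J1]: (4,2,0)
link4: (5,2,0)
C 0-2 [J2]: (5,2,1)
P 0-4 [J1]: (5,3,1)
link5: (6,3,1)
P 5-1 [J1]: (6,4,1)
link6: (7,4,1)
P 4-6 [J1]: (7,5,1)
Grübler: 3·6 − 2·5 − 1 = 7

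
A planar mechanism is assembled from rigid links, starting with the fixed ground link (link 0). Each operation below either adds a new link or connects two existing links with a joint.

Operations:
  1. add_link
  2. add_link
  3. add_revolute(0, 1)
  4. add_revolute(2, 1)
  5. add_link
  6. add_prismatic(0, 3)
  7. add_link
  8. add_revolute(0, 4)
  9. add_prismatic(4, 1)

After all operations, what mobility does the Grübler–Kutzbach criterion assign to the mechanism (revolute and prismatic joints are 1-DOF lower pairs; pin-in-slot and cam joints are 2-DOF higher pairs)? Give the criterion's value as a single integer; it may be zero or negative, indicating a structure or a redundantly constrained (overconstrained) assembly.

ground; <1,0,0>
#1 <2,0,0>
#2 <3,0,0>
R:0↔1 J1 <3,1,0>
R:2↔1 J1 <3,2,0>
#3 <4,2,0>
P:0↔3 J1 <4,3,0>
#4 <5,3,0>
R:0↔4 J1 <5,4,0>
P:4↔1 J1 <5,5,0>
3×4 − 2×5 − 1×0 = 2

M = 2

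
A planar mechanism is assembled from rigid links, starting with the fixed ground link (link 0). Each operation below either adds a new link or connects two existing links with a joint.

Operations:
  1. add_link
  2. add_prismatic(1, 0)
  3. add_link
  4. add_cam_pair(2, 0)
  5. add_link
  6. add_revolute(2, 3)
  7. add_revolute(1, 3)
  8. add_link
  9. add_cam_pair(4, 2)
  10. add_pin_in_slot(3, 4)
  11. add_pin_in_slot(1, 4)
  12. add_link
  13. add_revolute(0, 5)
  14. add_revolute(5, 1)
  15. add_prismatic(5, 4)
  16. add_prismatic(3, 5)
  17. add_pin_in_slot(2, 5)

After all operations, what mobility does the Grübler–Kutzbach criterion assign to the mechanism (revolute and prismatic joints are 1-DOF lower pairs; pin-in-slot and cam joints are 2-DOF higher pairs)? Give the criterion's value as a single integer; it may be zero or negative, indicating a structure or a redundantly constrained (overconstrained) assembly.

[1;0;0] (link 0 is ground)
L+ [2;0;0]
P(1,0)∈J1 [2;1;0]
L+ [3;1;0]
C(2,0)∈J2 [3;1;1]
L+ [4;1;1]
R(2,3)∈J1 [4;2;1]
R(1,3)∈J1 [4;3;1]
L+ [5;3;1]
C(4,2)∈J2 [5;3;2]
PS(3,4)∈J2 [5;3;3]
PS(1,4)∈J2 [5;3;4]
L+ [6;3;4]
R(0,5)∈J1 [6;4;4]
R(5,1)∈J1 [6;5;4]
P(5,4)∈J1 [6;6;4]
P(3,5)∈J1 [6;7;4]
PS(2,5)∈J2 [6;7;5]
mobility = 15 − 14 − 5 = -4

M = -4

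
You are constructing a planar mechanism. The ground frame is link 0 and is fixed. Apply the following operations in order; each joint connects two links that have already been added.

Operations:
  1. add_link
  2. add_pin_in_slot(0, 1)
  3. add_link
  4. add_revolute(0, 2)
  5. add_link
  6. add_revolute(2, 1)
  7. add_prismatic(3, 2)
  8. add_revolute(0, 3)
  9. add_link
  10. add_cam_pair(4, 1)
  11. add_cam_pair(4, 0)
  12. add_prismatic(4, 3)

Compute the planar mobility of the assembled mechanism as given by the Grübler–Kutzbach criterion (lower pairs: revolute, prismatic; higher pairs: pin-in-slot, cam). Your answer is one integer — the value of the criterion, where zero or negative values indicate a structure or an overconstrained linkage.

M = -1

ground; <1,0,0>
#1 <2,0,0>
PS:0↔1 J2 <2,0,1>
#2 <3,0,1>
R:0↔2 J1 <3,1,1>
#3 <4,1,1>
R:2↔1 J1 <4,2,1>
P:3↔2 J1 <4,3,1>
R:0↔3 J1 <4,4,1>
#4 <5,4,1>
C:4↔1 J2 <5,4,2>
C:4↔0 J2 <5,4,3>
P:4↔3 J1 <5,5,3>
3×4 − 2×5 − 1×3 = -1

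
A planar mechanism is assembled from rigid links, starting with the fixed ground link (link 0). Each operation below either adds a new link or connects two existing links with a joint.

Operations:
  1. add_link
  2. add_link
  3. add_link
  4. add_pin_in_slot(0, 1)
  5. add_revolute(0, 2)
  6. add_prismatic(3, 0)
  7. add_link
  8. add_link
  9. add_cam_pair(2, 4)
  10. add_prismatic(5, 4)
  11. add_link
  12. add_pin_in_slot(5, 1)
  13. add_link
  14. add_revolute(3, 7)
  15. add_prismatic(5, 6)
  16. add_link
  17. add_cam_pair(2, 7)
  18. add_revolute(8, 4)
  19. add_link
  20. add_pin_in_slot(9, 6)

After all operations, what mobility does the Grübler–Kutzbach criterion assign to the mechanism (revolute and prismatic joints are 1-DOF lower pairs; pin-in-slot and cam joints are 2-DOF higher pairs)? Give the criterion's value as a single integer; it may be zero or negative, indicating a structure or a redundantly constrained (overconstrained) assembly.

M = 10

L=1 J1=0 J2=0
add link → L=2 J1=0 J2=0
add link → L=3 J1=0 J2=0
add link → L=4 J1=0 J2=0
PS@0,1 dof=2 J2 → L=4 J1=0 J2=1
R@0,2 dof=1 J1 → L=4 J1=1 J2=1
P@3,0 dof=1 J1 → L=4 J1=2 J2=1
add link → L=5 J1=2 J2=1
add link → L=6 J1=2 J2=1
C@2,4 dof=2 J2 → L=6 J1=2 J2=2
P@5,4 dof=1 J1 → L=6 J1=3 J2=2
add link → L=7 J1=3 J2=2
PS@5,1 dof=2 J2 → L=7 J1=3 J2=3
add link → L=8 J1=3 J2=3
R@3,7 dof=1 J1 → L=8 J1=4 J2=3
P@5,6 dof=1 J1 → L=8 J1=5 J2=3
add link → L=9 J1=5 J2=3
C@2,7 dof=2 J2 → L=9 J1=5 J2=4
R@8,4 dof=1 J1 → L=9 J1=6 J2=4
add link → L=10 J1=6 J2=4
PS@9,6 dof=2 J2 → L=10 J1=6 J2=5
M=3(L−1)−2J1−J2=3·9−2·6−5=10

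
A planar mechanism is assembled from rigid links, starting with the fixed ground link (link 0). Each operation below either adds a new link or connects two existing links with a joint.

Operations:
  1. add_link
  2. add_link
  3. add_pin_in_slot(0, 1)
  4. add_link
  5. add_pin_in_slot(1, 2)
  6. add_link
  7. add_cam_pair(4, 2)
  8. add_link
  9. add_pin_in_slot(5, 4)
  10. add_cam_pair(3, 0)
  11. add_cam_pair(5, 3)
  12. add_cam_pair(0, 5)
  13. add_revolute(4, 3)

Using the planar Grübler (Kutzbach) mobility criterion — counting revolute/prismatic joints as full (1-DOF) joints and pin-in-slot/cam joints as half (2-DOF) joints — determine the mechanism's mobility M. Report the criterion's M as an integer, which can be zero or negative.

L=1 J1=0 J2=0
add link → L=2 J1=0 J2=0
add link → L=3 J1=0 J2=0
PS@0,1 dof=2 J2 → L=3 J1=0 J2=1
add link → L=4 J1=0 J2=1
PS@1,2 dof=2 J2 → L=4 J1=0 J2=2
add link → L=5 J1=0 J2=2
C@4,2 dof=2 J2 → L=5 J1=0 J2=3
add link → L=6 J1=0 J2=3
PS@5,4 dof=2 J2 → L=6 J1=0 J2=4
C@3,0 dof=2 J2 → L=6 J1=0 J2=5
C@5,3 dof=2 J2 → L=6 J1=0 J2=6
C@0,5 dof=2 J2 → L=6 J1=0 J2=7
R@4,3 dof=1 J1 → L=6 J1=1 J2=7
M=3(L−1)−2J1−J2=3·5−2·1−7=6

M = 6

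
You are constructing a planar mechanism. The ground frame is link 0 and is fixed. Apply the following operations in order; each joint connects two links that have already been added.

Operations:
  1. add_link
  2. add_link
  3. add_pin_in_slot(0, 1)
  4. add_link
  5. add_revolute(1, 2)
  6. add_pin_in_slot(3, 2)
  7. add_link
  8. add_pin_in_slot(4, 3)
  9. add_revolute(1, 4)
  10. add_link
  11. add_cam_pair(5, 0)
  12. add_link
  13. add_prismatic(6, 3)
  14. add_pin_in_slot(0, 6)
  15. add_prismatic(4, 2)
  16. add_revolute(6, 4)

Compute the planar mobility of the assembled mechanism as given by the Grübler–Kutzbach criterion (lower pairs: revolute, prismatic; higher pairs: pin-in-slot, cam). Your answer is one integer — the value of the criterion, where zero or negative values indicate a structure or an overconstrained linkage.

ground; <1,0,0>
#1 <2,0,0>
#2 <3,0,0>
PS:0↔1 J2 <3,0,1>
#3 <4,0,1>
R:1↔2 J1 <4,1,1>
PS:3↔2 J2 <4,1,2>
#4 <5,1,2>
PS:4↔3 J2 <5,1,3>
R:1↔4 J1 <5,2,3>
#5 <6,2,3>
C:5↔0 J2 <6,2,4>
#6 <7,2,4>
P:6↔3 J1 <7,3,4>
PS:0↔6 J2 <7,3,5>
P:4↔2 J1 <7,4,5>
R:6↔4 J1 <7,5,5>
3×6 − 2×5 − 1×5 = 3

M = 3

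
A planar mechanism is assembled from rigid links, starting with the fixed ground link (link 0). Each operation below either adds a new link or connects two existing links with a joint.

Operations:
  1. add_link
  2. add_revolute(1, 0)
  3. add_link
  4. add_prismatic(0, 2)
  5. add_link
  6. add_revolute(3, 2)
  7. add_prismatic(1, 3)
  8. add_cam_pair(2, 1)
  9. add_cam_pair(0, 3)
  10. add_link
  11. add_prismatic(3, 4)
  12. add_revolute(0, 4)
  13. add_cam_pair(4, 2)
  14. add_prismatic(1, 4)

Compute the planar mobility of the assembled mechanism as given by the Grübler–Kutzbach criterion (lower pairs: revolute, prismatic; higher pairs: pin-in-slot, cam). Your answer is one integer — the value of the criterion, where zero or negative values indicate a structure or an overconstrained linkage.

M = -5

L=1 J1=0 J2=0
add link → L=2 J1=0 J2=0
R@1,0 dof=1 J1 → L=2 J1=1 J2=0
add link → L=3 J1=1 J2=0
P@0,2 dof=1 J1 → L=3 J1=2 J2=0
add link → L=4 J1=2 J2=0
R@3,2 dof=1 J1 → L=4 J1=3 J2=0
P@1,3 dof=1 J1 → L=4 J1=4 J2=0
C@2,1 dof=2 J2 → L=4 J1=4 J2=1
C@0,3 dof=2 J2 → L=4 J1=4 J2=2
add link → L=5 J1=4 J2=2
P@3,4 dof=1 J1 → L=5 J1=5 J2=2
R@0,4 dof=1 J1 → L=5 J1=6 J2=2
C@4,2 dof=2 J2 → L=5 J1=6 J2=3
P@1,4 dof=1 J1 → L=5 J1=7 J2=3
M=3(L−1)−2J1−J2=3·4−2·7−3=-5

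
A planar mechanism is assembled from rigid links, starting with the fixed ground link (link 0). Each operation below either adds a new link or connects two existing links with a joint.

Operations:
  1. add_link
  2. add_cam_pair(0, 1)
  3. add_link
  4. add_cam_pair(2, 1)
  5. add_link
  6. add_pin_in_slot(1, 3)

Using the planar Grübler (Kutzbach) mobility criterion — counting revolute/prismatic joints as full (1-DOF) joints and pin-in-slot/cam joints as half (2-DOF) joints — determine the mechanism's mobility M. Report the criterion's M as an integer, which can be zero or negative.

M = 6

(L,J1,J2)=(1,0,0); link0 fixed
link1: (2,0,0)
C 0-1 [J2]: (2,0,1)
link2: (3,0,1)
C 2-1 [J2]: (3,0,2)
link3: (4,0,2)
PS 1-3 [J2]: (4,0,3)
Grübler: 3·3 − 2·0 − 3 = 6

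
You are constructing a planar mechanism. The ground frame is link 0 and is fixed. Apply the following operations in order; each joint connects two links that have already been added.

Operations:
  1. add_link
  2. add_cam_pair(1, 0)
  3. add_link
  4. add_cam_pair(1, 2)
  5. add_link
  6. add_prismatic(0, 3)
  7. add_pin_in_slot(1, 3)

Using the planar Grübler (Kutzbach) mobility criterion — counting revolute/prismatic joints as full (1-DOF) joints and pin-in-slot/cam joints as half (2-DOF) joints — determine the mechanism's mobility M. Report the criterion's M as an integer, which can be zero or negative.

M = 4

link 0 = ground. State L|J1|J2 = 1|0|0
+link1  2|0|0
C(1,0) f=2→J2  2|0|1
+link2  3|0|1
C(1,2) f=2→J2  3|0|2
+link3  4|0|2
P(0,3) f=1→J1  4|1|2
PS(1,3) f=2→J2  4|1|3
M = 3(4−1)−2·1−3 = 9−2−3 = 4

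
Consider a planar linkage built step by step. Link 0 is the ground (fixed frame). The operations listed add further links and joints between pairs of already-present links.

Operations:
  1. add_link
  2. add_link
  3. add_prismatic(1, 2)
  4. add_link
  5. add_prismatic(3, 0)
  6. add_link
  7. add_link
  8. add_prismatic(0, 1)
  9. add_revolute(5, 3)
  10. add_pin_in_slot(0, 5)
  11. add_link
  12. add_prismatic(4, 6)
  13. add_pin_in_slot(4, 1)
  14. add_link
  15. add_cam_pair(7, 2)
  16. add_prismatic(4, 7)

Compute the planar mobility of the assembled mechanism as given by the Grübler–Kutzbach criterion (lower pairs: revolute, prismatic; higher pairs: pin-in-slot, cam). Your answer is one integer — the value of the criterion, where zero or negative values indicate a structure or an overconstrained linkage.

M = 6

(L,J1,J2)=(1,0,0); link0 fixed
link1: (2,0,0)
link2: (3,0,0)
P 1-2 [J1]: (3,1,0)
link3: (4,1,0)
P 3-0 [J1]: (4,2,0)
link4: (5,2,0)
link5: (6,2,0)
P 0-1 [J1]: (6,3,0)
R 5-3 [J1]: (6,4,0)
PS 0-5 [J2]: (6,4,1)
link6: (7,4,1)
P 4-6 [J1]: (7,5,1)
PS 4-1 [J2]: (7,5,2)
link7: (8,5,2)
C 7-2 [J2]: (8,5,3)
P 4-7 [J1]: (8,6,3)
Grübler: 3·7 − 2·6 − 3 = 6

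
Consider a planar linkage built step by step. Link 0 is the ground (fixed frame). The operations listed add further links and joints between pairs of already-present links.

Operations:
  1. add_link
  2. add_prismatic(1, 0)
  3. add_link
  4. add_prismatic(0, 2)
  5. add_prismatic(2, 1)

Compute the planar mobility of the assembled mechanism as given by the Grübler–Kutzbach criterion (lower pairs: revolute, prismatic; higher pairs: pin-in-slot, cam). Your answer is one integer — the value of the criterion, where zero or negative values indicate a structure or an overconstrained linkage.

M = 0

ground; <1,0,0>
#1 <2,0,0>
P:1↔0 J1 <2,1,0>
#2 <3,1,0>
P:0↔2 J1 <3,2,0>
P:2↔1 J1 <3,3,0>
3×2 − 2×3 − 1×0 = 0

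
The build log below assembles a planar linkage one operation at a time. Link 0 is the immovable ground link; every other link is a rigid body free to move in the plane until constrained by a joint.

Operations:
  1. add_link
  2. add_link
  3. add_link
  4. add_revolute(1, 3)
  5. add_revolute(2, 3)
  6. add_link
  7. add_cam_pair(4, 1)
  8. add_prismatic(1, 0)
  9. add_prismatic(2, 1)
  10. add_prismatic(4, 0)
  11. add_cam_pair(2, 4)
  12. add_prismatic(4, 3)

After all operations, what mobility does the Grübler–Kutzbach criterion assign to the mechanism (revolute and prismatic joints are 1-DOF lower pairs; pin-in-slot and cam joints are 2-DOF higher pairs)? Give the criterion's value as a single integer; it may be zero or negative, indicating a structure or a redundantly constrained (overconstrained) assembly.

[1;0;0] (link 0 is ground)
L+ [2;0;0]
L+ [3;0;0]
L+ [4;0;0]
R(1,3)∈J1 [4;1;0]
R(2,3)∈J1 [4;2;0]
L+ [5;2;0]
C(4,1)∈J2 [5;2;1]
P(1,0)∈J1 [5;3;1]
P(2,1)∈J1 [5;4;1]
P(4,0)∈J1 [5;5;1]
C(2,4)∈J2 [5;5;2]
P(4,3)∈J1 [5;6;2]
mobility = 12 − 12 − 2 = -2

M = -2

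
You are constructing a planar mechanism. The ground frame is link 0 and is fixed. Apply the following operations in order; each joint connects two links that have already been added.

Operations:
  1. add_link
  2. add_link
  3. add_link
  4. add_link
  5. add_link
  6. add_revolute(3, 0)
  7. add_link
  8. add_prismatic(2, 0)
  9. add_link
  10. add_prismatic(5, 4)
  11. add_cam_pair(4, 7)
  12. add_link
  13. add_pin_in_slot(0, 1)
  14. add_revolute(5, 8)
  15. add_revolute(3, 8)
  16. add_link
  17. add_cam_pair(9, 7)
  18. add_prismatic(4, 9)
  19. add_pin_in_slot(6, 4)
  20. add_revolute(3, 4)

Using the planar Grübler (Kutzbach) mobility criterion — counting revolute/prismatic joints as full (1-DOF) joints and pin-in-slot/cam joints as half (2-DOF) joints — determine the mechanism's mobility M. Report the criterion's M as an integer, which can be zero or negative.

link 0 = ground. State L|J1|J2 = 1|0|0
+link1  2|0|0
+link2  3|0|0
+link3  4|0|0
+link4  5|0|0
+link5  6|0|0
R(3,0) f=1→J1  6|1|0
+link6  7|1|0
P(2,0) f=1→J1  7|2|0
+link7  8|2|0
P(5,4) f=1→J1  8|3|0
C(4,7) f=2→J2  8|3|1
+link8  9|3|1
PS(0,1) f=2→J2  9|3|2
R(5,8) f=1→J1  9|4|2
R(3,8) f=1→J1  9|5|2
+link9  10|5|2
C(9,7) f=2→J2  10|5|3
P(4,9) f=1→J1  10|6|3
PS(6,4) f=2→J2  10|6|4
R(3,4) f=1→J1  10|7|4
M = 3(10−1)−2·7−4 = 27−14−4 = 9

M = 9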